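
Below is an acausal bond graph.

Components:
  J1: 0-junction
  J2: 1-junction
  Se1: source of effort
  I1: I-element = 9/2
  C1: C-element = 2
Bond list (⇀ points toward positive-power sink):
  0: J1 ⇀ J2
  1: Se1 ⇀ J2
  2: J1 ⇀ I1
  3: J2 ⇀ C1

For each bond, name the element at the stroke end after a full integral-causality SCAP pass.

b1 →J2  (Se1 fixes effort; stroke away)
b2 →I1  (I1 integral (f out))
b0 →J1  (closing 0-jn rule on J1)
b3 →J2  (J2 flow already set via bond 0)

bond 0 stroke at J1
bond 1 stroke at J2
bond 2 stroke at I1
bond 3 stroke at J2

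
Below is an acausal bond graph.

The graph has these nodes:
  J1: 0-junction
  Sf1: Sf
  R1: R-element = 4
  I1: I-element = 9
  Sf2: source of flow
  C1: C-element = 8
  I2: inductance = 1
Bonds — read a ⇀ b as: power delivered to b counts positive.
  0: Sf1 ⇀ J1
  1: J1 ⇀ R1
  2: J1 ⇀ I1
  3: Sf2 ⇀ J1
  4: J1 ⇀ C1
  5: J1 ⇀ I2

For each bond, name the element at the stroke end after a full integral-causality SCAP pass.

b0 |Sf1
b1 |R1
b2 |I1
b3 |Sf2
b4 |J1
b5 |I2

β0 stroke→Sf1  (source Sf1 imposes f)
β3 stroke→Sf2  (Sf2 fixes flow; stroke at Sf2)
β2 stroke→I1  (prefer integral on I1)
β4 stroke→J1  (prefer integral on C1)
β1 stroke→R1  (J1 effort already set via bond 4)
β5 stroke→I2  (J1 effort already set via bond 4)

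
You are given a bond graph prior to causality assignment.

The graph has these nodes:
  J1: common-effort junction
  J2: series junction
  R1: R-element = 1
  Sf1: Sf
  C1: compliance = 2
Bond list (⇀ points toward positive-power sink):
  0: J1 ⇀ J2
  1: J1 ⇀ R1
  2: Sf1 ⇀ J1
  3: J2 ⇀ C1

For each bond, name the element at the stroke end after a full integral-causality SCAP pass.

bond 0 stroke→J1
bond 1 stroke→R1
bond 2 stroke→Sf1
bond 3 stroke→J2

#2 stroke→Sf1  (Sf1: flow source, stroke at near end)
#3 stroke→J2  (C1: C, integral causality)
#0 stroke→J1  (closing 1-jn rule on J2)
#1 stroke→R1  (J1: bond 0 brought effort, rest push out)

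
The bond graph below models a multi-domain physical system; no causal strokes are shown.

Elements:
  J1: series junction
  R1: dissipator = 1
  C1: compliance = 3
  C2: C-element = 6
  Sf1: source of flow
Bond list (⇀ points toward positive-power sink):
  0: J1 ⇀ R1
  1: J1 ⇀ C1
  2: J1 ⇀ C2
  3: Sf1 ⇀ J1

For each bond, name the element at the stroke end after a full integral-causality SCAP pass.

bond 0 stroke at J1
bond 1 stroke at J1
bond 2 stroke at J1
bond 3 stroke at Sf1

bond 3 |Sf1  (Sf1 fixes flow; stroke at Sf1)
bond 0 |J1  (common-f at J1 fixed by 3)
bond 1 |J1  (common-f at J1 fixed by 3)
bond 2 |J1  (J1 flow already set via bond 3)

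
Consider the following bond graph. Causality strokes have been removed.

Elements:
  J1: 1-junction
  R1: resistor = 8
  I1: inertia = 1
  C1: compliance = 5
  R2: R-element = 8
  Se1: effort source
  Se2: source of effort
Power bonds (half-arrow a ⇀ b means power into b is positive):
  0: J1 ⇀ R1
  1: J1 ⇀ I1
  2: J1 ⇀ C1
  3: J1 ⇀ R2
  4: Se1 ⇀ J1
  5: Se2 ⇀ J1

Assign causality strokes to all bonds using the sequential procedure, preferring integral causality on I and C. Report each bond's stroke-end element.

β4 stroke→J1  (Se1 (Se) sets effort on bond)
β5 stroke→J1  (Se2 fixes effort; stroke away)
β1 stroke→I1  (prefer integral on I1)
β0 stroke→J1  (J1: bond 1 brought flow, rest push out)
β2 stroke→J1  (J1: bond 1 brought flow, rest push out)
β3 stroke→J1  (common-f at J1 fixed by 1)

b0 stroke→J1
b1 stroke→I1
b2 stroke→J1
b3 stroke→J1
b4 stroke→J1
b5 stroke→J1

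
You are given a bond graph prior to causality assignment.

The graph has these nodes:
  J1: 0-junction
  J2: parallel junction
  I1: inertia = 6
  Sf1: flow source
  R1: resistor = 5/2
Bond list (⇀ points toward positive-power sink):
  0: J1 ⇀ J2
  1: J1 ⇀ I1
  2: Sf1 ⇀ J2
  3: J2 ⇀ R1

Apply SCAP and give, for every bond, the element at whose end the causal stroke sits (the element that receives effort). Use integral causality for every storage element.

b2 stroke→Sf1  (source Sf1 imposes f)
b1 stroke→I1  (I1: I, integral causality)
b0 stroke→J1  (J1: last free bond brings effort in)
b3 stroke→J2  (J2: last free bond brings effort in)

#0 |J1
#1 |I1
#2 |Sf1
#3 |J2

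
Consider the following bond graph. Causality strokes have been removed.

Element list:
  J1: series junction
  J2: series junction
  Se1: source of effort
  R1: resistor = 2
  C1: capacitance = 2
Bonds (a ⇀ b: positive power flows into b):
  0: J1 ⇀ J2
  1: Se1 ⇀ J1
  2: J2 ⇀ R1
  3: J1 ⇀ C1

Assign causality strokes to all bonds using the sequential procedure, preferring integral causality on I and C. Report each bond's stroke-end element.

β0 →J2
β1 →J1
β2 →R1
β3 →J1

b1 →J1  (Se1 fixes effort; stroke away)
b3 →J1  (C1 integral (e out))
b0 →J2  (J1 needs exactly one f-in)
b2 →R1  (J2: last free bond brings flow in)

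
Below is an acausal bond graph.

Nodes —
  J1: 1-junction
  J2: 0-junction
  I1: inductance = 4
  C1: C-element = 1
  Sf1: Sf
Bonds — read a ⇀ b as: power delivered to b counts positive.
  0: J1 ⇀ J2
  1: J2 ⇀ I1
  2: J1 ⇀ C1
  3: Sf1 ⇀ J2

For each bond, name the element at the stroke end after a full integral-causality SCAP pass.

bond 0 |J2
bond 1 |I1
bond 2 |J1
bond 3 |Sf1

β3 →Sf1  (Sf1 (Sf) sets flow on bond)
β1 →I1  (I1 integral (f out))
β0 →J2  (only one effort-in slot at J2)
β2 →J1  (J1: bond 0 brought flow, rest push out)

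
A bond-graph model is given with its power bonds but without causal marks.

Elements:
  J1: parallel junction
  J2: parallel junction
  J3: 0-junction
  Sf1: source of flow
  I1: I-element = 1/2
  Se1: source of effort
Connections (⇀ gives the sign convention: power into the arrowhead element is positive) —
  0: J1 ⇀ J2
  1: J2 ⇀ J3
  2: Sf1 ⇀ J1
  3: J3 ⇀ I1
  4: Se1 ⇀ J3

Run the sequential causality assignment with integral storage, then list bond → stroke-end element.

b0 stroke→J1
b1 stroke→J2
b2 stroke→Sf1
b3 stroke→I1
b4 stroke→J3

#2 stroke→Sf1  (Sf1 (Sf) sets flow on bond)
#4 stroke→J3  (Se1: effort source, stroke at far end)
#0 stroke→J1  (closing 0-jn rule on J1)
#1 stroke→J2  (only one effort-in slot at J2)
#3 stroke→I1  (common-e at J3 fixed by 4)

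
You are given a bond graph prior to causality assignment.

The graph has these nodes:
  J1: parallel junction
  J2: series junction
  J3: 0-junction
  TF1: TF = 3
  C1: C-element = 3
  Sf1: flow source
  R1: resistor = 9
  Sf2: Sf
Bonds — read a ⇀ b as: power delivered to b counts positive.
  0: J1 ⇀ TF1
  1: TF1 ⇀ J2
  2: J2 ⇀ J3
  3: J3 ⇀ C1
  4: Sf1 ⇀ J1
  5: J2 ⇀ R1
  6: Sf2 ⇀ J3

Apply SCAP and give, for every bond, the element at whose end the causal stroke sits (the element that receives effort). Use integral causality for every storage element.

bond 0 →J1
bond 1 →TF1
bond 2 →J2
bond 3 →J3
bond 4 →Sf1
bond 5 →J2
bond 6 →Sf2

#4 |Sf1  (Sf1: flow source, stroke at near end)
#6 |Sf2  (source Sf2 imposes f)
#0 |J1  (closing 0-jn rule on J1)
#1 |TF1  (TF TF1: opposite of bond 0)
#2 |J2  (J2: bond 1 brought flow, rest push out)
#5 |J2  (J2 flow already set via bond 1)
#3 |J3  (only one effort-in slot at J3)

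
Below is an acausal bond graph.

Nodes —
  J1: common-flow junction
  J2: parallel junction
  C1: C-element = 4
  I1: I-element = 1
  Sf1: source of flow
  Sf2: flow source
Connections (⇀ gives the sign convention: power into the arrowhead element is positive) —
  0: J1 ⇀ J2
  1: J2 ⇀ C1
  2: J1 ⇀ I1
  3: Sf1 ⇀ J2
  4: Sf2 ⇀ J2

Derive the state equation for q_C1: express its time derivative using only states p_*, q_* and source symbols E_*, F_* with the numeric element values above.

b3 stroke at Sf1  (Sf1 (Sf) sets flow on bond)
b4 stroke at Sf2  (Sf2 fixes flow; stroke at Sf2)
b1 stroke at J2  (C1: C, integral causality)
b0 stroke at J1  (common-e at J2 fixed by 1)
b2 stroke at I1  (closing 1-jn rule on J1)

dq_C1/dt = F_Sf1 + F_Sf2 + p_I1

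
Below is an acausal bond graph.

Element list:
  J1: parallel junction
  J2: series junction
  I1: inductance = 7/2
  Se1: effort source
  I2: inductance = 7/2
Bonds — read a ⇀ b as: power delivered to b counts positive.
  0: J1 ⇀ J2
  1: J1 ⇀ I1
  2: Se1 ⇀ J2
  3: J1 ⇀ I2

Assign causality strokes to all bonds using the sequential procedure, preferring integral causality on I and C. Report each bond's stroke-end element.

b0 stroke→J1
b1 stroke→I1
b2 stroke→J2
b3 stroke→I2

bond 2 →J2  (source Se1 imposes e)
bond 0 →J1  (closing 1-jn rule on J2)
bond 1 →I1  (J1 effort already set via bond 0)
bond 3 →I2  (common-e at J1 fixed by 0)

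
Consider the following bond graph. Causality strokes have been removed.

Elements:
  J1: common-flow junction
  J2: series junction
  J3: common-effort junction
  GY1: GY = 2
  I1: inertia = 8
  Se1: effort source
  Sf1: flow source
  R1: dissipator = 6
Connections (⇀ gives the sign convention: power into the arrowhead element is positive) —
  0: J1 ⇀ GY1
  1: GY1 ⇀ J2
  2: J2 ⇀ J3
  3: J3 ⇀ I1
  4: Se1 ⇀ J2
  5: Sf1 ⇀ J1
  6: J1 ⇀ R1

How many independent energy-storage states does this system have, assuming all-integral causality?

bond 4 stroke→J2  (Se1: effort source, stroke at far end)
bond 5 stroke→Sf1  (Sf1: flow source, stroke at near end)
bond 0 stroke→J1  (common-f at J1 fixed by 5)
bond 6 stroke→J1  (common-f at J1 fixed by 5)
bond 1 stroke→J2  (GY1 both-in/both-out from 0)
bond 2 stroke→J3  (closing 1-jn rule on J2)
bond 3 stroke→I1  (J3 effort already set via bond 2)

1  (I1 all integral)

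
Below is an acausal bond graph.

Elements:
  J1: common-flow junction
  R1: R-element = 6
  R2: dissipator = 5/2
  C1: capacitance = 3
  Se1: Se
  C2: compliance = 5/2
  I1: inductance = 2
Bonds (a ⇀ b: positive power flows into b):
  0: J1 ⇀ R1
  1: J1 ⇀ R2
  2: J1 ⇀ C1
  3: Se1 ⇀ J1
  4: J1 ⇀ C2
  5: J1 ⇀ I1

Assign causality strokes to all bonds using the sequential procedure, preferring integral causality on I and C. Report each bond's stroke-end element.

bond 0 stroke→J1
bond 1 stroke→J1
bond 2 stroke→J1
bond 3 stroke→J1
bond 4 stroke→J1
bond 5 stroke→I1

#3 |J1  (Se1 fixes effort; stroke away)
#2 |J1  (C1 outputs effort q/C1)
#4 |J1  (C2 integral (e out))
#5 |I1  (I1 integral (f out))
#0 |J1  (1-jn J1 has f-setter on 5)
#1 |J1  (common-f at J1 fixed by 5)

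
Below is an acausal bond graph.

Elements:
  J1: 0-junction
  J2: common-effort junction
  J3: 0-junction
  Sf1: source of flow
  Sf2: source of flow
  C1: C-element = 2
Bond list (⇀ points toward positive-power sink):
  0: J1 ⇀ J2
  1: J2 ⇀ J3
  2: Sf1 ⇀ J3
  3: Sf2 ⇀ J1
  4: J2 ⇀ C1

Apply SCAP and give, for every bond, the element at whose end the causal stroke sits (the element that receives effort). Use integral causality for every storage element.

b0 stroke at J1
b1 stroke at J3
b2 stroke at Sf1
b3 stroke at Sf2
b4 stroke at J2

b2 |Sf1  (Sf1 fixes flow; stroke at Sf1)
b3 |Sf2  (source Sf2 imposes f)
b0 |J1  (only one effort-in slot at J1)
b1 |J3  (only one effort-in slot at J3)
b4 |J2  (J2: last free bond brings effort in)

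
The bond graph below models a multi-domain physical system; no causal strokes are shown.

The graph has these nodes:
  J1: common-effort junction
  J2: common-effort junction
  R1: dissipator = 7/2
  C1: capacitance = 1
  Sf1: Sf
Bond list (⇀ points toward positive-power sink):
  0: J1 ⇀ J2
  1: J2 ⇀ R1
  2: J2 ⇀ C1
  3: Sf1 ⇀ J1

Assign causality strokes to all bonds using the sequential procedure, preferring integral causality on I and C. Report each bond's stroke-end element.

b0 stroke at J1
b1 stroke at R1
b2 stroke at J2
b3 stroke at Sf1

b3 →Sf1  (Sf1 (Sf) sets flow on bond)
b0 →J1  (only one effort-in slot at J1)
b2 →J2  (C1: C, integral causality)
b1 →R1  (J2 effort already set via bond 2)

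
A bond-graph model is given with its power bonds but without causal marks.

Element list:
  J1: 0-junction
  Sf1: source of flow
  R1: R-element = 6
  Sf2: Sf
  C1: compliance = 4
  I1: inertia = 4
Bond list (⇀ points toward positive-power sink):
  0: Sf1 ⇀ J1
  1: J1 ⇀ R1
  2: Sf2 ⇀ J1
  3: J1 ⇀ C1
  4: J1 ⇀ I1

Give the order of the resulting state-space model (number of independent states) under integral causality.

2  (C1, I1 all integral)

bond 0 stroke→Sf1  (Sf1 fixes flow; stroke at Sf1)
bond 2 stroke→Sf2  (Sf2 (Sf) sets flow on bond)
bond 3 stroke→J1  (C1: C, integral causality)
bond 1 stroke→R1  (common-e at J1 fixed by 3)
bond 4 stroke→I1  (J1: bond 3 brought effort, rest push out)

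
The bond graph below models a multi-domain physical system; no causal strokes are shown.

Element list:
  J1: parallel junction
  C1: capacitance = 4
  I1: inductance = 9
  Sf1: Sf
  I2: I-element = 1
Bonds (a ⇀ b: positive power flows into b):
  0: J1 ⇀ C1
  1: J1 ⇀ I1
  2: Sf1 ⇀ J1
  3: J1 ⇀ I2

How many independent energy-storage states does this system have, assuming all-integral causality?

bond 2 stroke→Sf1  (source Sf1 imposes f)
bond 0 stroke→J1  (C1 outputs effort q/C1)
bond 1 stroke→I1  (common-e at J1 fixed by 0)
bond 3 stroke→I2  (J1 effort already set via bond 0)

3  (C1, I1, I2 all integral)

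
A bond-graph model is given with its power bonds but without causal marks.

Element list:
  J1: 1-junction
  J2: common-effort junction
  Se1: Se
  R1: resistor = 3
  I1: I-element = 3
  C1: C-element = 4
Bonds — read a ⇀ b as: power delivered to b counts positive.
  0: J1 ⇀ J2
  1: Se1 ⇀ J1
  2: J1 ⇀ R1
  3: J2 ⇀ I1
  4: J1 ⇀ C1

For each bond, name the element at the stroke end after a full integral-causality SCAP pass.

β1 |J1  (Se1 (Se) sets effort on bond)
β3 |I1  (prefer integral on I1)
β0 |J2  (only one effort-in slot at J2)
β2 |J1  (common-f at J1 fixed by 0)
β4 |J1  (J1: bond 0 brought flow, rest push out)

b0 →J2
b1 →J1
b2 →J1
b3 →I1
b4 →J1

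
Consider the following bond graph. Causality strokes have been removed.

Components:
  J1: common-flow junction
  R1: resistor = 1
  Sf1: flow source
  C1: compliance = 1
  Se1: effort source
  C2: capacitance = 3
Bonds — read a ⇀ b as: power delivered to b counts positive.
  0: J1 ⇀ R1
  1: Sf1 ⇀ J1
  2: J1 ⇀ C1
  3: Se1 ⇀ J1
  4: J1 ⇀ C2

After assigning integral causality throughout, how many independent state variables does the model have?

β1 |Sf1  (Sf1 (Sf) sets flow on bond)
β3 |J1  (Se1 (Se) sets effort on bond)
β0 |J1  (common-f at J1 fixed by 1)
β2 |J1  (common-f at J1 fixed by 1)
β4 |J1  (J1: bond 1 brought flow, rest push out)

2  (C1, C2 all integral)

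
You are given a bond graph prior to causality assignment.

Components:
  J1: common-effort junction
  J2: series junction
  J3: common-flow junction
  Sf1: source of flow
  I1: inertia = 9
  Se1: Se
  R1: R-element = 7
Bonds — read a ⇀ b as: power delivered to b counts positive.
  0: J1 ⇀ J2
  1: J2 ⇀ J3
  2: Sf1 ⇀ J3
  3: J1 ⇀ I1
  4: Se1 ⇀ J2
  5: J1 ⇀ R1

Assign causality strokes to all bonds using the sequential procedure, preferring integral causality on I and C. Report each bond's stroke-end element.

#0 |J2
#1 |J3
#2 |Sf1
#3 |I1
#4 |J2
#5 |J1

b2 stroke→Sf1  (Sf1: flow source, stroke at near end)
b4 stroke→J2  (Se1 fixes effort; stroke away)
b1 stroke→J3  (J3 flow already set via bond 2)
b0 stroke→J2  (common-f at J2 fixed by 1)
b3 stroke→I1  (I1: I, integral causality)
b5 stroke→J1  (J1: last free bond brings effort in)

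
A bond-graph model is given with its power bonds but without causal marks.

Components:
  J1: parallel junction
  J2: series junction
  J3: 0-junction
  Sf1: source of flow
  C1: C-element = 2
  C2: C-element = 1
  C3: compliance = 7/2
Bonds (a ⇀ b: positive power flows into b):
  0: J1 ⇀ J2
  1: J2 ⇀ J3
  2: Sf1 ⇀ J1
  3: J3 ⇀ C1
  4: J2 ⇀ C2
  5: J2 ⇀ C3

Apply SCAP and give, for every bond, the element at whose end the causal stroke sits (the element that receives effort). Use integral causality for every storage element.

bond 2 stroke at Sf1  (source Sf1 imposes f)
bond 0 stroke at J1  (J1: last free bond brings effort in)
bond 1 stroke at J2  (J2 flow already set via bond 0)
bond 4 stroke at J2  (common-f at J2 fixed by 0)
bond 5 stroke at J2  (1-jn J2 has f-setter on 0)
bond 3 stroke at J3  (J3 needs exactly one e-in)

b0 stroke at J1
b1 stroke at J2
b2 stroke at Sf1
b3 stroke at J3
b4 stroke at J2
b5 stroke at J2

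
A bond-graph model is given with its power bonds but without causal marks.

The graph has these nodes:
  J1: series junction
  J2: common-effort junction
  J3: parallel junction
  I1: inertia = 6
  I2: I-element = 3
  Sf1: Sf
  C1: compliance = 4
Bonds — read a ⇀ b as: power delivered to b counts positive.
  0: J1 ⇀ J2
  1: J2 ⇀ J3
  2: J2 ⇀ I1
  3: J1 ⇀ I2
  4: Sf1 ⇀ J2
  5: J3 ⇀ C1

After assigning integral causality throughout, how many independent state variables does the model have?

3  (C1, I1, I2 all integral)

#4 stroke→Sf1  (Sf1 fixes flow; stroke at Sf1)
#2 stroke→I1  (prefer integral on I1)
#3 stroke→I2  (I2: I, integral causality)
#0 stroke→J1  (J1: bond 3 brought flow, rest push out)
#1 stroke→J2  (only one effort-in slot at J2)
#5 stroke→J3  (only one effort-in slot at J3)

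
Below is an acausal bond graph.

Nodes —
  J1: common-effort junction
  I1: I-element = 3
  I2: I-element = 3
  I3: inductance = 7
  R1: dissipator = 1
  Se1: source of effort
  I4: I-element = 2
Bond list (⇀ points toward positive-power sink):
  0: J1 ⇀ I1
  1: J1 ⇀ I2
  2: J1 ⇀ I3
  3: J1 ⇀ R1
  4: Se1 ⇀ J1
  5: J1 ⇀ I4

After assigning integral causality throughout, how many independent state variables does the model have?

bond 4 stroke at J1  (Se1 (Se) sets effort on bond)
bond 0 stroke at I1  (common-e at J1 fixed by 4)
bond 1 stroke at I2  (0-jn J1 has e-setter on 4)
bond 2 stroke at I3  (0-jn J1 has e-setter on 4)
bond 3 stroke at R1  (common-e at J1 fixed by 4)
bond 5 stroke at I4  (0-jn J1 has e-setter on 4)

4  (I1, I2, I3, I4 all integral)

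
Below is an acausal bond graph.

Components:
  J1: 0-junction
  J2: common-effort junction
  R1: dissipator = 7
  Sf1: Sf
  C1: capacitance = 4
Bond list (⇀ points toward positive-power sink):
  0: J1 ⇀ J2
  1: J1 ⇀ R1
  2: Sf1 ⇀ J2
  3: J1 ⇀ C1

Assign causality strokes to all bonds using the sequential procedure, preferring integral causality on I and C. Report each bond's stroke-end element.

#0 →J2
#1 →R1
#2 →Sf1
#3 →J1

β2 →Sf1  (Sf1 fixes flow; stroke at Sf1)
β0 →J2  (only one effort-in slot at J2)
β3 →J1  (prefer integral on C1)
β1 →R1  (J1: bond 3 brought effort, rest push out)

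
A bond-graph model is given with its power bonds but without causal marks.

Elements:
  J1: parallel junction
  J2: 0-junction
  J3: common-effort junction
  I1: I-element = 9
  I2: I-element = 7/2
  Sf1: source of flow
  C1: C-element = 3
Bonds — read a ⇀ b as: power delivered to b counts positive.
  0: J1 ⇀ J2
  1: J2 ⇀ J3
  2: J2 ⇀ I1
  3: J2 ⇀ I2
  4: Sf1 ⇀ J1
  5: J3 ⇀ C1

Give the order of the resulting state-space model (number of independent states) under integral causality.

3  (C1, I1, I2 all integral)

bond 4 stroke→Sf1  (Sf1 fixes flow; stroke at Sf1)
bond 0 stroke→J1  (J1 needs exactly one e-in)
bond 2 stroke→I1  (I1 integral (f out))
bond 3 stroke→I2  (prefer integral on I2)
bond 1 stroke→J2  (J2: last free bond brings effort in)
bond 5 stroke→J3  (J3: last free bond brings effort in)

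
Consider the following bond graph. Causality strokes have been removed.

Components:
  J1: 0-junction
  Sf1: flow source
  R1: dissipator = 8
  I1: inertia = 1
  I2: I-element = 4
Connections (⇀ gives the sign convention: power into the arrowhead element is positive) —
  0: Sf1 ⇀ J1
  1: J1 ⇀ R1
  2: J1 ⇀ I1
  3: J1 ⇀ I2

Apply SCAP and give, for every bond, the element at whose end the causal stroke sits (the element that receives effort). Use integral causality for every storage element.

β0 stroke→Sf1  (Sf1 (Sf) sets flow on bond)
β2 stroke→I1  (I1 integral (f out))
β3 stroke→I2  (I2: I, integral causality)
β1 stroke→J1  (closing 0-jn rule on J1)

#0 |Sf1
#1 |J1
#2 |I1
#3 |I2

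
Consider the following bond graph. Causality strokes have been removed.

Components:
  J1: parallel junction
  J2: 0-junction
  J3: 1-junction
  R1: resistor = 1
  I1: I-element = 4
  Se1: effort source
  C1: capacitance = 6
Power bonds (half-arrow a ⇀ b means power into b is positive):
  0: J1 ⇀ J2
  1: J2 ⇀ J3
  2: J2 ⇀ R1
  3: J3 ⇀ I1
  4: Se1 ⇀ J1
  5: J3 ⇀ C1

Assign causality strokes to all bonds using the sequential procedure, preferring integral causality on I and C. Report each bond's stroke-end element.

b4 stroke at J1  (Se1 (Se) sets effort on bond)
b0 stroke at J2  (common-e at J1 fixed by 4)
b1 stroke at J3  (common-e at J2 fixed by 0)
b2 stroke at R1  (J2: bond 0 brought effort, rest push out)
b3 stroke at I1  (I1 outputs flow p/I1)
b5 stroke at J3  (J3: bond 3 brought flow, rest push out)

bond 0 →J2
bond 1 →J3
bond 2 →R1
bond 3 →I1
bond 4 →J1
bond 5 →J3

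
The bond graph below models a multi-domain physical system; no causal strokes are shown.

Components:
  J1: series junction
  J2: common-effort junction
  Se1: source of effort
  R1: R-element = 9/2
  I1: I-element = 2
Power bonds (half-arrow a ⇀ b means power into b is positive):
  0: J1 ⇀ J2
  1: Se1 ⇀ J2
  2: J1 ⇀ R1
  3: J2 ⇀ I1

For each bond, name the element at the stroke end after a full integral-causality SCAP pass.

#0 →J1
#1 →J2
#2 →R1
#3 →I1

b1 |J2  (Se1 fixes effort; stroke away)
b0 |J1  (J2 effort already set via bond 1)
b3 |I1  (0-jn J2 has e-setter on 1)
b2 |R1  (only one flow-in slot at J1)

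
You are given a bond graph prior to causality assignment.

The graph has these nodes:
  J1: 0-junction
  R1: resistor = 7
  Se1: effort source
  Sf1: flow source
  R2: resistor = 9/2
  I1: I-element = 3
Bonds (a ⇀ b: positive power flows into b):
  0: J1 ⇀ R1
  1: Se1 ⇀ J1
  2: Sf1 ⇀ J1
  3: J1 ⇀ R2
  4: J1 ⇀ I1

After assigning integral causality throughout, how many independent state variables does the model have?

b1 →J1  (Se1: effort source, stroke at far end)
b2 →Sf1  (Sf1 (Sf) sets flow on bond)
b0 →R1  (common-e at J1 fixed by 1)
b3 →R2  (0-jn J1 has e-setter on 1)
b4 →I1  (J1: bond 1 brought effort, rest push out)

1  (I1 all integral)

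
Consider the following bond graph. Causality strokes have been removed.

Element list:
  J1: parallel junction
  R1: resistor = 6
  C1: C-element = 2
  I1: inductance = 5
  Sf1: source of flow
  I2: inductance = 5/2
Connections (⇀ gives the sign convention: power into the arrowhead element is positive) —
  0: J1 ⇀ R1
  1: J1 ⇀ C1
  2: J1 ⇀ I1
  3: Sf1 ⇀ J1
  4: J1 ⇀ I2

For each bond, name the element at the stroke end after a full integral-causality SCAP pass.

bond 3 stroke→Sf1  (Sf1 fixes flow; stroke at Sf1)
bond 1 stroke→J1  (C1: C, integral causality)
bond 0 stroke→R1  (0-jn J1 has e-setter on 1)
bond 2 stroke→I1  (J1 effort already set via bond 1)
bond 4 stroke→I2  (J1: bond 1 brought effort, rest push out)

β0 stroke→R1
β1 stroke→J1
β2 stroke→I1
β3 stroke→Sf1
β4 stroke→I2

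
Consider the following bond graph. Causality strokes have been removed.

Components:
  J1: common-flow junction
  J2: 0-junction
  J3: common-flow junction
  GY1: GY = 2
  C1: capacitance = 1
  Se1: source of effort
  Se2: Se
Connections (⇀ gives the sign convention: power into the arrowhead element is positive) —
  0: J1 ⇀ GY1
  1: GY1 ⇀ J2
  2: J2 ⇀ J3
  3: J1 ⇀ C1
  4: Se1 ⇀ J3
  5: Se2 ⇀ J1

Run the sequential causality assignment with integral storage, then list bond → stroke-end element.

β0 stroke→GY1
β1 stroke→GY1
β2 stroke→J2
β3 stroke→J1
β4 stroke→J3
β5 stroke→J1

bond 4 |J3  (source Se1 imposes e)
bond 5 |J1  (source Se2 imposes e)
bond 2 |J2  (only one flow-in slot at J3)
bond 1 |GY1  (J2: bond 2 brought effort, rest push out)
bond 0 |GY1  (GY1: gyrator matches bond 1)
bond 3 |J1  (1-jn J1 has f-setter on 0)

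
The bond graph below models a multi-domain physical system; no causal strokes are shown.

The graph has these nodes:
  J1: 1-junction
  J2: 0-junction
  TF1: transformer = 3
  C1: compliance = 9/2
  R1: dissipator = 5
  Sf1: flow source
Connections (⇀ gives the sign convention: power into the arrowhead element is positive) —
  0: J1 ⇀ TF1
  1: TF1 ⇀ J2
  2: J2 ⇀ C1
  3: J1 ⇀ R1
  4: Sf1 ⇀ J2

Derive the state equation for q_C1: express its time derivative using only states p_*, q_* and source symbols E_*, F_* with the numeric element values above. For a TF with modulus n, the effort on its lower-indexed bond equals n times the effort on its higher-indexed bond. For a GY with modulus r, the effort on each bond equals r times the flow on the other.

#4 →Sf1  (Sf1 fixes flow; stroke at Sf1)
#2 →J2  (C1 outputs effort q/C1)
#1 →TF1  (J2 effort already set via bond 2)
#0 →J1  (TF1 one-in-one-out from 1)
#3 →R1  (J1: last free bond brings flow in)

dq_C1/dt = F_Sf1 - 2*q_C1/5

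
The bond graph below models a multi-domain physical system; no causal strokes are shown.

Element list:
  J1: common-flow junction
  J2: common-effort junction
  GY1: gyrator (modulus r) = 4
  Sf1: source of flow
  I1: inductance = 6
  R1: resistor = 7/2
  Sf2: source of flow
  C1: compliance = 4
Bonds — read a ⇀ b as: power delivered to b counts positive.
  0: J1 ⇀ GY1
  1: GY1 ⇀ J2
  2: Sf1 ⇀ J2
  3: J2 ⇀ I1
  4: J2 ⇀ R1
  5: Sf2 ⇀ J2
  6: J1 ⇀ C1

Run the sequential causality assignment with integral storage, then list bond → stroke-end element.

β0 stroke at GY1
β1 stroke at GY1
β2 stroke at Sf1
β3 stroke at I1
β4 stroke at J2
β5 stroke at Sf2
β6 stroke at J1

bond 2 →Sf1  (Sf1 fixes flow; stroke at Sf1)
bond 5 →Sf2  (Sf2 fixes flow; stroke at Sf2)
bond 3 →I1  (I1: I, integral causality)
bond 6 →J1  (C1: C, integral causality)
bond 0 →GY1  (J1: last free bond brings flow in)
bond 1 →GY1  (GY1 both-in/both-out from 0)
bond 4 →J2  (J2: last free bond brings effort in)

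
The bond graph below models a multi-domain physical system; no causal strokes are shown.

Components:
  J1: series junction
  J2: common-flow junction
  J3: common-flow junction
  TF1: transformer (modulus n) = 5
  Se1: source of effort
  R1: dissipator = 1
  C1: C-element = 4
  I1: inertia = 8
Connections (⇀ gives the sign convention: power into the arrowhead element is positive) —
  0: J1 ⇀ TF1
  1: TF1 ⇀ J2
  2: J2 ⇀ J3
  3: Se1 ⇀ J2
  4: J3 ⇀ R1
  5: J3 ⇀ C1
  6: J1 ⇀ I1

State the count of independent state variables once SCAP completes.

2  (C1, I1 all integral)

#3 stroke at J2  (Se1 (Se) sets effort on bond)
#5 stroke at J3  (prefer integral on C1)
#6 stroke at I1  (prefer integral on I1)
#0 stroke at J1  (J1 flow already set via bond 6)
#1 stroke at TF1  (through TF1, causality passes straight; one stroke at TF1)
#2 stroke at J2  (J2: bond 1 brought flow, rest push out)
#4 stroke at J3  (J3: bond 2 brought flow, rest push out)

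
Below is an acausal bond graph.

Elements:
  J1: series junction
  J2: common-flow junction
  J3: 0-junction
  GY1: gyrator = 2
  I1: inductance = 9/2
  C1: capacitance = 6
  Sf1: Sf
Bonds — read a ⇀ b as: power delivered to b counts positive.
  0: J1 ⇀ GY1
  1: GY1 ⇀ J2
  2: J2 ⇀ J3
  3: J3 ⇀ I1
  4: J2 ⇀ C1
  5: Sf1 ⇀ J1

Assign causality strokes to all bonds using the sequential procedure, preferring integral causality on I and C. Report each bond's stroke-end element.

b0 |J1
b1 |J2
b2 |J3
b3 |I1
b4 |J2
b5 |Sf1

#5 |Sf1  (source Sf1 imposes f)
#0 |J1  (1-jn J1 has f-setter on 5)
#1 |J2  (GY1: gyrator matches bond 0)
#3 |I1  (I1: I, integral causality)
#2 |J3  (J3 needs exactly one e-in)
#4 |J2  (common-f at J2 fixed by 2)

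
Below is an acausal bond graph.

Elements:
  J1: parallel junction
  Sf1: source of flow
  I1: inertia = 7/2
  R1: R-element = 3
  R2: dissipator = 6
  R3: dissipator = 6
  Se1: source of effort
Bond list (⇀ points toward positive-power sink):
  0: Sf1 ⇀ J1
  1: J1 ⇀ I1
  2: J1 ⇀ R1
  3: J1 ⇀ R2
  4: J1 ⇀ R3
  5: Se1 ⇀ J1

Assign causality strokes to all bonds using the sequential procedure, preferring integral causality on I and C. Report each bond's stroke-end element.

#0 stroke at Sf1
#1 stroke at I1
#2 stroke at R1
#3 stroke at R2
#4 stroke at R3
#5 stroke at J1

b0 |Sf1  (Sf1 (Sf) sets flow on bond)
b5 |J1  (Se1 (Se) sets effort on bond)
b1 |I1  (J1: bond 5 brought effort, rest push out)
b2 |R1  (0-jn J1 has e-setter on 5)
b3 |R2  (J1 effort already set via bond 5)
b4 |R3  (common-e at J1 fixed by 5)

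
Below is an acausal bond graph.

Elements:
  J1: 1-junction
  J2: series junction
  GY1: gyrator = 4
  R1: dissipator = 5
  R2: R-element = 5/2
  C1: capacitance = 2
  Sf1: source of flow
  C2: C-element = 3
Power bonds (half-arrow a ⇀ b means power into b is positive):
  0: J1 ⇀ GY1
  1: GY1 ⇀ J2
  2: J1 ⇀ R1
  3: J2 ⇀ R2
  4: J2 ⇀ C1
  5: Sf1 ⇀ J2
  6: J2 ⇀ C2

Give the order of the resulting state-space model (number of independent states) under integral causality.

2  (C1, C2 all integral)

β5 →Sf1  (Sf1: flow source, stroke at near end)
β1 →J2  (1-jn J2 has f-setter on 5)
β3 →J2  (1-jn J2 has f-setter on 5)
β4 →J2  (J2: bond 5 brought flow, rest push out)
β6 →J2  (common-f at J2 fixed by 5)
β0 →J1  (GY1 both-in/both-out from 1)
β2 →R1  (closing 1-jn rule on J1)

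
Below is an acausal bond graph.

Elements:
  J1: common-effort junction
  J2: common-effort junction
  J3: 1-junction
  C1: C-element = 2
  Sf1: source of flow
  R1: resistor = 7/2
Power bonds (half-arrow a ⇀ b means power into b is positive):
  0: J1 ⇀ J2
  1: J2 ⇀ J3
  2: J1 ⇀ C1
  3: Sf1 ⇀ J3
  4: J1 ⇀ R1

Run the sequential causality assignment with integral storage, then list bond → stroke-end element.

bond 3 stroke→Sf1  (source Sf1 imposes f)
bond 1 stroke→J3  (1-jn J3 has f-setter on 3)
bond 0 stroke→J2  (only one effort-in slot at J2)
bond 2 stroke→J1  (prefer integral on C1)
bond 4 stroke→R1  (J1 effort already set via bond 2)

#0 |J2
#1 |J3
#2 |J1
#3 |Sf1
#4 |R1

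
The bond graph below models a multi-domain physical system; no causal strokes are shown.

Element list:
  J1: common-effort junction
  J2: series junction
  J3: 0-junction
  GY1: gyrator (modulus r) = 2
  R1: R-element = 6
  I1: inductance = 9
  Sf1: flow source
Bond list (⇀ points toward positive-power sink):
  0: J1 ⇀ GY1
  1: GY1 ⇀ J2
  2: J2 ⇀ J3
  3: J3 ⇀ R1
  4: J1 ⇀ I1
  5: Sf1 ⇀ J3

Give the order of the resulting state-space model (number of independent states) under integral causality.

bond 5 stroke→Sf1  (Sf1 fixes flow; stroke at Sf1)
bond 4 stroke→I1  (I1 integral (f out))
bond 0 stroke→J1  (J1 needs exactly one e-in)
bond 1 stroke→J2  (GY GY1: same side as bond 0)
bond 2 stroke→J3  (J2 needs exactly one f-in)
bond 3 stroke→R1  (J3: bond 2 brought effort, rest push out)

1  (I1 all integral)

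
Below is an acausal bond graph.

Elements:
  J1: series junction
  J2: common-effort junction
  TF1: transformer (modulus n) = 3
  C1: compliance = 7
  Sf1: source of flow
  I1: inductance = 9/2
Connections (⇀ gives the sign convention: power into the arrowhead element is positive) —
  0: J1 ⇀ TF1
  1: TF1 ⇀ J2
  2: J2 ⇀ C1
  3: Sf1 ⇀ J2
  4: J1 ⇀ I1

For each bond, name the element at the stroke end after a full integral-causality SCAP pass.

β0 stroke at J1
β1 stroke at TF1
β2 stroke at J2
β3 stroke at Sf1
β4 stroke at I1

b3 |Sf1  (Sf1 fixes flow; stroke at Sf1)
b2 |J2  (C1 outputs effort q/C1)
b1 |TF1  (0-jn J2 has e-setter on 2)
b0 |J1  (TF1 one-in-one-out from 1)
b4 |I1  (closing 1-jn rule on J1)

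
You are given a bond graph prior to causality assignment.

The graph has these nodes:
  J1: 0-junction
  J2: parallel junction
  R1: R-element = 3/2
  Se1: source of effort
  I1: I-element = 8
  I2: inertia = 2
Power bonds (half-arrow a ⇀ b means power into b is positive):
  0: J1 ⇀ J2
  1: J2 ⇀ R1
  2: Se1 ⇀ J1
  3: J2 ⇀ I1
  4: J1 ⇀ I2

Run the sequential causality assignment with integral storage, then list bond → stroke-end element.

#2 stroke at J1  (Se1 fixes effort; stroke away)
#0 stroke at J2  (common-e at J1 fixed by 2)
#4 stroke at I2  (J1: bond 2 brought effort, rest push out)
#1 stroke at R1  (0-jn J2 has e-setter on 0)
#3 stroke at I1  (0-jn J2 has e-setter on 0)

b0 →J2
b1 →R1
b2 →J1
b3 →I1
b4 →I2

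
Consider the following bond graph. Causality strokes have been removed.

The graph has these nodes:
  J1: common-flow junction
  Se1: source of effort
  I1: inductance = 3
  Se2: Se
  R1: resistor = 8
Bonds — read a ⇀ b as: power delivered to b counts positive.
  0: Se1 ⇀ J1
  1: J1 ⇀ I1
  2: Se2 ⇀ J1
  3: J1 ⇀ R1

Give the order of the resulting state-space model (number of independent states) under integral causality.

1  (I1 all integral)

b0 →J1  (Se1: effort source, stroke at far end)
b2 →J1  (Se2: effort source, stroke at far end)
b1 →I1  (I1: I, integral causality)
b3 →J1  (common-f at J1 fixed by 1)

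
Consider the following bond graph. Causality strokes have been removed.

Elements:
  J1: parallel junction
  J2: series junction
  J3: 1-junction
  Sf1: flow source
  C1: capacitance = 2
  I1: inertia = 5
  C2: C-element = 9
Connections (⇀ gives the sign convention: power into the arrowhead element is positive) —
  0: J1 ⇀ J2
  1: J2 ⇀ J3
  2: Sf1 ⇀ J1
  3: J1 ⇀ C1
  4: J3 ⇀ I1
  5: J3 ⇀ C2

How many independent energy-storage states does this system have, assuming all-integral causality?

b2 stroke→Sf1  (Sf1 fixes flow; stroke at Sf1)
b3 stroke→J1  (C1: C, integral causality)
b0 stroke→J2  (J1: bond 3 brought effort, rest push out)
b1 stroke→J3  (J2 needs exactly one f-in)
b4 stroke→I1  (I1: I, integral causality)
b5 stroke→J3  (J3 flow already set via bond 4)

3  (C1, C2, I1 all integral)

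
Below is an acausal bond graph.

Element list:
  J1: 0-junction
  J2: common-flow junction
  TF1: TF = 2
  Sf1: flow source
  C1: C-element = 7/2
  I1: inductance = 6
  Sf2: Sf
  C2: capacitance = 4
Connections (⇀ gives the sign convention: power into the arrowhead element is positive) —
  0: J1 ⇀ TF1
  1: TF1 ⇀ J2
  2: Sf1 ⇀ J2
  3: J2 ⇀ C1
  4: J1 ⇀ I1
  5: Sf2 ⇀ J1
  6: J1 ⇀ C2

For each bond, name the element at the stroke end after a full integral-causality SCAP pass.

#0 →TF1
#1 →J2
#2 →Sf1
#3 →J2
#4 →I1
#5 →Sf2
#6 →J1

#2 stroke at Sf1  (Sf1 fixes flow; stroke at Sf1)
#5 stroke at Sf2  (Sf2 fixes flow; stroke at Sf2)
#1 stroke at J2  (J2 flow already set via bond 2)
#3 stroke at J2  (1-jn J2 has f-setter on 2)
#0 stroke at TF1  (TF1: transformer flips bond 1)
#4 stroke at I1  (I1 integral (f out))
#6 stroke at J1  (only one effort-in slot at J1)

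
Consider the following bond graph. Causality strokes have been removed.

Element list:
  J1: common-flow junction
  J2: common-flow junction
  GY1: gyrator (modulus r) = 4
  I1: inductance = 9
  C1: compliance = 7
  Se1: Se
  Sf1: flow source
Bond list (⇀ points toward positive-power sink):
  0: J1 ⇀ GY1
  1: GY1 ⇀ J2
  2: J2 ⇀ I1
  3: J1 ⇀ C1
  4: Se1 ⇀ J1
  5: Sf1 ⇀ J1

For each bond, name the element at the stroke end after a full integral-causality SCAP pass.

#4 stroke→J1  (Se1: effort source, stroke at far end)
#5 stroke→Sf1  (source Sf1 imposes f)
#0 stroke→J1  (J1: bond 5 brought flow, rest push out)
#3 stroke→J1  (J1 flow already set via bond 5)
#1 stroke→J2  (GY1 both-in/both-out from 0)
#2 stroke→I1  (J2: last free bond brings flow in)

β0 |J1
β1 |J2
β2 |I1
β3 |J1
β4 |J1
β5 |Sf1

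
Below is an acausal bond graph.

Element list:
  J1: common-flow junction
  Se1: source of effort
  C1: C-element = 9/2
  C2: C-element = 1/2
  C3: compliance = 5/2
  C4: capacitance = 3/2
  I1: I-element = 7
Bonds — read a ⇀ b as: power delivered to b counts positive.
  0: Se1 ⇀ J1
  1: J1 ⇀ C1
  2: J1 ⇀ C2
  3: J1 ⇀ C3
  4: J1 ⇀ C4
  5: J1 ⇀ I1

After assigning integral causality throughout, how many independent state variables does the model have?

5  (C1, C2, C3, C4, I1 all integral)

b0 |J1  (source Se1 imposes e)
b1 |J1  (C1 integral (e out))
b2 |J1  (C2: C, integral causality)
b3 |J1  (C3 outputs effort q/C3)
b4 |J1  (C4: C, integral causality)
b5 |I1  (J1: last free bond brings flow in)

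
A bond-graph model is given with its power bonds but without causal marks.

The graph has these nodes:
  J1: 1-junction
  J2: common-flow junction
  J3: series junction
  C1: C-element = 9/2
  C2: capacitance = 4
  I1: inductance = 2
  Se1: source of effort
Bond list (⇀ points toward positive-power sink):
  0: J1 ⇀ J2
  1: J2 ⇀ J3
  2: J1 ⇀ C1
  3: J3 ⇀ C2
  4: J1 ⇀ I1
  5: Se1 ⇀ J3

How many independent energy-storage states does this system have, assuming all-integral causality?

3  (C1, C2, I1 all integral)

#5 |J3  (Se1 fixes effort; stroke away)
#2 |J1  (C1 integral (e out))
#3 |J3  (prefer integral on C2)
#1 |J2  (only one flow-in slot at J3)
#0 |J1  (closing 1-jn rule on J2)
#4 |I1  (J1 needs exactly one f-in)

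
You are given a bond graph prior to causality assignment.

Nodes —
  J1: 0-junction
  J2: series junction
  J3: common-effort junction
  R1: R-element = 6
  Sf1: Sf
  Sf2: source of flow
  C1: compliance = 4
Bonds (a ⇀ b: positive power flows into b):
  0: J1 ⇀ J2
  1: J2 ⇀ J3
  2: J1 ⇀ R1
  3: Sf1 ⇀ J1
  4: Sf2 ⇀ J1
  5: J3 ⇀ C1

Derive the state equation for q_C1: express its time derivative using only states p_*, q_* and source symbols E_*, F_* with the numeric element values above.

dq_C1/dt = F_Sf1 + F_Sf2 - q_C1/24

bond 3 stroke at Sf1  (source Sf1 imposes f)
bond 4 stroke at Sf2  (Sf2 (Sf) sets flow on bond)
bond 5 stroke at J3  (prefer integral on C1)
bond 1 stroke at J2  (J3: bond 5 brought effort, rest push out)
bond 0 stroke at J1  (J2: last free bond brings flow in)
bond 2 stroke at R1  (0-jn J1 has e-setter on 0)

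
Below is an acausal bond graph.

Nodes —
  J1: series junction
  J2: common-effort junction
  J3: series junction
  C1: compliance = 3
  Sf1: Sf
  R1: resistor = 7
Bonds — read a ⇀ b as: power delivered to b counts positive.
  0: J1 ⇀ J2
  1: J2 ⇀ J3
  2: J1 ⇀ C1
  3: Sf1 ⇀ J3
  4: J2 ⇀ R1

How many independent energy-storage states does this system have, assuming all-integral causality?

1  (C1 all integral)

b3 stroke→Sf1  (source Sf1 imposes f)
b1 stroke→J3  (common-f at J3 fixed by 3)
b2 stroke→J1  (C1 integral (e out))
b0 stroke→J2  (only one flow-in slot at J1)
b4 stroke→R1  (J2: bond 0 brought effort, rest push out)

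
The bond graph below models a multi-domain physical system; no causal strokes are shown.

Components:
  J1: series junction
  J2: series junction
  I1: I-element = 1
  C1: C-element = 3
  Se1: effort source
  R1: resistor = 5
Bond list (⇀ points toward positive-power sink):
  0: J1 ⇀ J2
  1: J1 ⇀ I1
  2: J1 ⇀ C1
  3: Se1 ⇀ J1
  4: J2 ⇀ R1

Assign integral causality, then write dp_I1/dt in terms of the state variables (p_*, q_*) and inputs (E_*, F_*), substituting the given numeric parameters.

#3 →J1  (Se1: effort source, stroke at far end)
#1 →I1  (prefer integral on I1)
#0 →J1  (1-jn J1 has f-setter on 1)
#2 →J1  (J1 flow already set via bond 1)
#4 →J2  (J2: bond 0 brought flow, rest push out)

dp_I1/dt = E_Se1 - 5*p_I1 - q_C1/3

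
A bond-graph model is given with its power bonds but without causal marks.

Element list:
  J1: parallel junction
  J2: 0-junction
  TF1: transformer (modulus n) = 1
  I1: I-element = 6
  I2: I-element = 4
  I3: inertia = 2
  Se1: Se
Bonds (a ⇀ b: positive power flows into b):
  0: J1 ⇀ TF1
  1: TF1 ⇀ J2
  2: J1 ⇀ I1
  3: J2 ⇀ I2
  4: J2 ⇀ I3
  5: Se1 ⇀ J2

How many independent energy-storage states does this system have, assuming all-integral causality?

3  (I1, I2, I3 all integral)

#5 stroke at J2  (Se1 (Se) sets effort on bond)
#1 stroke at TF1  (J2 effort already set via bond 5)
#3 stroke at I2  (J2: bond 5 brought effort, rest push out)
#4 stroke at I3  (J2 effort already set via bond 5)
#0 stroke at J1  (TF TF1: opposite of bond 1)
#2 stroke at I1  (J1: bond 0 brought effort, rest push out)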